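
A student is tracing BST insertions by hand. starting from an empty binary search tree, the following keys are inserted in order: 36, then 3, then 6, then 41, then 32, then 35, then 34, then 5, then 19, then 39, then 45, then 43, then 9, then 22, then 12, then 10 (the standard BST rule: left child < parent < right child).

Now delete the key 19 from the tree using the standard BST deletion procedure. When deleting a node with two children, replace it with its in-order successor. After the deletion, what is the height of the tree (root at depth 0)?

7

Resulting structure (node: left, right):
  36: L=3, R=41
  3: L=–, R=6
  6: L=5, R=32
  41: L=39, R=45
  32: L=19, R=35
  35: L=34, R=–
  34: L=–, R=–
  5: L=–, R=–
  19: L=9, R=22
  39: L=–, R=–
  45: L=43, R=–
  43: L=–, R=–
  9: L=–, R=12
  22: L=–, R=–
  12: L=10, R=–
  10: L=–, R=–

Delete 19 (two children — replace with in-order successor).
After deletion, deepest node is 10 at depth 7.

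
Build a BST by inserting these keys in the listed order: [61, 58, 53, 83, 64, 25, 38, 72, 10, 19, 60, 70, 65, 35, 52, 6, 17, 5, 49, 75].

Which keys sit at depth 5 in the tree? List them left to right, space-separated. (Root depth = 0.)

6 19 35 52 65

Resulting structure (node: left, right):
  61: L=58, R=83
  58: L=53, R=60
  53: L=25, R=–
  83: L=64, R=–
  64: L=–, R=72
  25: L=10, R=38
  38: L=35, R=52
  72: L=70, R=75
  10: L=6, R=19
  19: L=17, R=–
  60: L=–, R=–
  70: L=65, R=–
  65: L=–, R=–
  35: L=–, R=–
  52: L=49, R=–
  6: L=5, R=–
  17: L=–, R=–
  5: L=–, R=–
  49: L=–, R=–
  75: L=–, R=–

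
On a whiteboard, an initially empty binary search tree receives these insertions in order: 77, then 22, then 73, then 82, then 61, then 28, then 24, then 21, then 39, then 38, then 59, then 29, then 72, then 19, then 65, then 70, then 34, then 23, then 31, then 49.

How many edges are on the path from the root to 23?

6

77: root
22: left child of 77 (depth 1)
73: right child of 22 (depth 2)
82: right child of 77 (depth 1)
61: left child of 73 (depth 3)
28: left child of 61 (depth 4)
24: left child of 28 (depth 5)
21: left child of 22 (depth 2)
39: right child of 28 (depth 5)
38: left child of 39 (depth 6)
59: right child of 39 (depth 6)
29: left child of 38 (depth 7)
72: right child of 61 (depth 4)
19: left child of 21 (depth 3)
65: left child of 72 (depth 5)
70: right child of 65 (depth 6)
34: right child of 29 (depth 8)
23: left child of 24 (depth 6)
31: left child of 34 (depth 9)
49: left child of 59 (depth 7)

Path to 23: 77 → 22 → 73 → 61 → 28 → 24 → 23, which is 6 edges.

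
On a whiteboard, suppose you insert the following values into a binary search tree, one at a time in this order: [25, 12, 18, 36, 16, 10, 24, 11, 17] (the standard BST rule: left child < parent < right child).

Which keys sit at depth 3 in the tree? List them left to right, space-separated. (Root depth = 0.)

Insert 25: tree is empty, so 25 becomes the root.
Insert 12: 12 < 25 → go left. Place as left child of 25.
Insert 18: 18 < 25 → go left; 18 > 12 → go right. Place as right child of 12.
Insert 36: 36 > 25 → go right. Place as right child of 25.
Insert 16: 16 < 25 → go left; 16 > 12 → go right; 16 < 18 → go left. Place as left child of 18.
Insert 10: 10 < 25 → go left; 10 < 12 → go left. Place as left child of 12.
Insert 24: 24 < 25 → go left; 24 > 12 → go right; 24 > 18 → go right. Place as right child of 18.
Insert 11: 11 < 25 → go left; 11 < 12 → go left; 11 > 10 → go right. Place as right child of 10.
Insert 17: 17 < 25 → go left; 17 > 12 → go right; 17 < 18 → go left; 17 > 16 → go right. Place as right child of 16.

11 16 24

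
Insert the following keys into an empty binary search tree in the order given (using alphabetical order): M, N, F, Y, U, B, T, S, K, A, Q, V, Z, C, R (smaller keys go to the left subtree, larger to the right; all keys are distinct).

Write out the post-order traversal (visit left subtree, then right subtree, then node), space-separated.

A C B K F R Q S T V U Z Y N M

Resulting structure (node: left, right):
  M: L=F, R=N
  N: L=–, R=Y
  F: L=B, R=K
  Y: L=U, R=Z
  U: L=T, R=V
  B: L=A, R=C
  T: L=S, R=–
  S: L=Q, R=–
  K: L=–, R=–
  A: L=–, R=–
  Q: L=–, R=R
  V: L=–, R=–
  Z: L=–, R=–
  C: L=–, R=–
  R: L=–, R=–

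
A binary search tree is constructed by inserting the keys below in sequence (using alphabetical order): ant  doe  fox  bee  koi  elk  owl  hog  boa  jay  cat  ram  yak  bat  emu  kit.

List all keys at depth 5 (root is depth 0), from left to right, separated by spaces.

jay ram

Insert ant: tree is empty, so ant becomes the root.
Insert doe: doe > ant → go right. Place as right child of ant.
Insert fox: fox > ant → go right; fox > doe → go right. Place as right child of doe.
Insert bee: bee > ant → go right; bee < doe → go left. Place as left child of doe.
Insert koi: koi > ant → go right; koi > doe → go right; koi > fox → go right. Place as right child of fox.
Insert elk: elk > ant → go right; elk > doe → go right; elk < fox → go left. Place as left child of fox.
Insert owl: owl > ant → go right; owl > doe → go right; owl > fox → go right; owl > koi → go right. Place as right child of koi.
Insert hog: hog > ant → go right; hog > doe → go right; hog > fox → go right; hog < koi → go left. Place as left child of koi.
Insert boa: boa > ant → go right; boa < doe → go left; boa > bee → go right. Place as right child of bee.
Insert jay: jay > ant → go right; jay > doe → go right; jay > fox → go right; jay < koi → go left; jay > hog → go right. Place as right child of hog.
Insert cat: cat > ant → go right; cat < doe → go left; cat > bee → go right; cat > boa → go right. Place as right child of boa.
Insert ram: ram > ant → go right; ram > doe → go right; ram > fox → go right; ram > koi → go right; ram > owl → go right. Place as right child of owl.
Insert yak: yak > ant → go right; yak > doe → go right; yak > fox → go right; yak > koi → go right; yak > owl → go right; yak > ram → go right. Place as right child of ram.
Insert bat: bat > ant → go right; bat < doe → go left; bat < bee → go left. Place as left child of bee.
Insert emu: emu > ant → go right; emu > doe → go right; emu < fox → go left; emu > elk → go right. Place as right child of elk.
Insert kit: kit > ant → go right; kit > doe → go right; kit > fox → go right; kit < koi → go left; kit > hog → go right; kit > jay → go right. Place as right child of jay.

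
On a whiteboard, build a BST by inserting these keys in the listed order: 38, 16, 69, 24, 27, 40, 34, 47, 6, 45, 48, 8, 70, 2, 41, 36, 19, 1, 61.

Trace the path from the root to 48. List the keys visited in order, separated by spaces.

Resulting structure (node: left, right):
  38: L=16, R=69
  16: L=6, R=24
  69: L=40, R=70
  24: L=19, R=27
  27: L=–, R=34
  40: L=–, R=47
  34: L=–, R=36
  47: L=45, R=48
  6: L=2, R=8
  45: L=41, R=–
  48: L=–, R=61
  8: L=–, R=–
  70: L=–, R=–
  2: L=1, R=–
  41: L=–, R=–
  36: L=–, R=–
  19: L=–, R=–
  1: L=–, R=–
  61: L=–, R=–

38 69 40 47 48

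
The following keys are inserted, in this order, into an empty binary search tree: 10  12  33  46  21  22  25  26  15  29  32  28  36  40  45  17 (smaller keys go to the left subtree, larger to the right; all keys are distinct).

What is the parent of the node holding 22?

10: root
12: right child of 10 (depth 1)
33: right child of 12 (depth 2)
46: right child of 33 (depth 3)
21: left child of 33 (depth 3)
22: right child of 21 (depth 4)
25: right child of 22 (depth 5)
26: right child of 25 (depth 6)
15: left child of 21 (depth 4)
29: right child of 26 (depth 7)
32: right child of 29 (depth 8)
28: left child of 29 (depth 8)
36: left child of 46 (depth 4)
40: right child of 36 (depth 5)
45: right child of 40 (depth 6)
17: right child of 15 (depth 5)

21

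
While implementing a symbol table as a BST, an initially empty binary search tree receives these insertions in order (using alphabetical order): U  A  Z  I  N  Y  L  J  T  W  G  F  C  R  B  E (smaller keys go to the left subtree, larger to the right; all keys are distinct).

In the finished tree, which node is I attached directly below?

A

U: root
A: left child of U (depth 1)
Z: right child of U (depth 1)
I: right child of A (depth 2)
N: right child of I (depth 3)
Y: left child of Z (depth 2)
L: left child of N (depth 4)
J: left child of L (depth 5)
T: right child of N (depth 4)
W: left child of Y (depth 3)
G: left child of I (depth 3)
F: left child of G (depth 4)
C: left child of F (depth 5)
R: left child of T (depth 5)
B: left child of C (depth 6)
E: right child of C (depth 6)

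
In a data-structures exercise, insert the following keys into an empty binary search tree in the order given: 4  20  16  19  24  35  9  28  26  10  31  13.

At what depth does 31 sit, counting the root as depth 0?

5

Insert 4: tree is empty, so 4 becomes the root.
Insert 20: 20 > 4 → go right. Place as right child of 4.
Insert 16: 16 > 4 → go right; 16 < 20 → go left. Place as left child of 20.
Insert 19: 19 > 4 → go right; 19 < 20 → go left; 19 > 16 → go right. Place as right child of 16.
Insert 24: 24 > 4 → go right; 24 > 20 → go right. Place as right child of 20.
Insert 35: 35 > 4 → go right; 35 > 20 → go right; 35 > 24 → go right. Place as right child of 24.
Insert 9: 9 > 4 → go right; 9 < 20 → go left; 9 < 16 → go left. Place as left child of 16.
Insert 28: 28 > 4 → go right; 28 > 20 → go right; 28 > 24 → go right; 28 < 35 → go left. Place as left child of 35.
Insert 26: 26 > 4 → go right; 26 > 20 → go right; 26 > 24 → go right; 26 < 35 → go left; 26 < 28 → go left. Place as left child of 28.
Insert 10: 10 > 4 → go right; 10 < 20 → go left; 10 < 16 → go left; 10 > 9 → go right. Place as right child of 9.
Insert 31: 31 > 4 → go right; 31 > 20 → go right; 31 > 24 → go right; 31 < 35 → go left; 31 > 28 → go right. Place as right child of 28.
Insert 13: 13 > 4 → go right; 13 < 20 → go left; 13 < 16 → go left; 13 > 9 → go right; 13 > 10 → go right. Place as right child of 10.

Path to 31: 4 → 20 → 24 → 35 → 28 → 31, which is 5 edges.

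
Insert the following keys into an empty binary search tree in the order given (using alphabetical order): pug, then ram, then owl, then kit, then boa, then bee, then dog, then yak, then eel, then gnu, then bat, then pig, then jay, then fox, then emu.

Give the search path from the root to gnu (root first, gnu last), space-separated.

pug owl kit boa dog eel gnu

pug: root
ram: right child of pug (depth 1)
owl: left child of pug (depth 1)
kit: left child of owl (depth 2)
boa: left child of kit (depth 3)
bee: left child of boa (depth 4)
dog: right child of boa (depth 4)
yak: right child of ram (depth 2)
eel: right child of dog (depth 5)
gnu: right child of eel (depth 6)
bat: left child of bee (depth 5)
pig: right child of owl (depth 2)
jay: right child of gnu (depth 7)
fox: left child of gnu (depth 7)
emu: left child of fox (depth 8)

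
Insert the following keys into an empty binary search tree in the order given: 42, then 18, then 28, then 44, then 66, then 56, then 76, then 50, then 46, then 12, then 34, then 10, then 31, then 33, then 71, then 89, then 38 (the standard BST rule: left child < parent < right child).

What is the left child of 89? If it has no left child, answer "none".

42: root
18: left child of 42 (depth 1)
28: right child of 18 (depth 2)
44: right child of 42 (depth 1)
66: right child of 44 (depth 2)
56: left child of 66 (depth 3)
76: right child of 66 (depth 3)
50: left child of 56 (depth 4)
46: left child of 50 (depth 5)
12: left child of 18 (depth 2)
34: right child of 28 (depth 3)
10: left child of 12 (depth 3)
31: left child of 34 (depth 4)
33: right child of 31 (depth 5)
71: left child of 76 (depth 4)
89: right child of 76 (depth 4)
38: right child of 34 (depth 4)

none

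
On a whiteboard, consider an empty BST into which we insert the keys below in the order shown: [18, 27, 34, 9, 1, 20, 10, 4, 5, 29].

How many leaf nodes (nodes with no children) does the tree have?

Resulting structure (node: left, right):
  18: L=9, R=27
  27: L=20, R=34
  34: L=29, R=–
  9: L=1, R=10
  1: L=–, R=4
  20: L=–, R=–
  10: L=–, R=–
  4: L=–, R=5
  5: L=–, R=–
  29: L=–, R=–

Leaves: 5, 10, 20, 29 — 4 in total.

4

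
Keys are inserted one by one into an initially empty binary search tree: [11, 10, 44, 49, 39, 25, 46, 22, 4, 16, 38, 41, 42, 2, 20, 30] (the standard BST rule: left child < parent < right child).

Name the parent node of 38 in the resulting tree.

25

11: root
10: left child of 11 (depth 1)
44: right child of 11 (depth 1)
49: right child of 44 (depth 2)
39: left child of 44 (depth 2)
25: left child of 39 (depth 3)
46: left child of 49 (depth 3)
22: left child of 25 (depth 4)
4: left child of 10 (depth 2)
16: left child of 22 (depth 5)
38: right child of 25 (depth 4)
41: right child of 39 (depth 3)
42: right child of 41 (depth 4)
2: left child of 4 (depth 3)
20: right child of 16 (depth 6)
30: left child of 38 (depth 5)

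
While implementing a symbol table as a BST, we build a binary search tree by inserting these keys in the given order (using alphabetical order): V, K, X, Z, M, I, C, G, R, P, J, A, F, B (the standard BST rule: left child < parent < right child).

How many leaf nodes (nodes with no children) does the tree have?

Insert V: tree is empty, so V becomes the root.
Insert K: K < V → go left. Place as left child of V.
Insert X: X > V → go right. Place as right child of V.
Insert Z: Z > V → go right; Z > X → go right. Place as right child of X.
Insert M: M < V → go left; M > K → go right. Place as right child of K.
Insert I: I < V → go left; I < K → go left. Place as left child of K.
Insert C: C < V → go left; C < K → go left; C < I → go left. Place as left child of I.
Insert G: G < V → go left; G < K → go left; G < I → go left; G > C → go right. Place as right child of C.
Insert R: R < V → go left; R > K → go right; R > M → go right. Place as right child of M.
Insert P: P < V → go left; P > K → go right; P > M → go right; P < R → go left. Place as left child of R.
Insert J: J < V → go left; J < K → go left; J > I → go right. Place as right child of I.
Insert A: A < V → go left; A < K → go left; A < I → go left; A < C → go left. Place as left child of C.
Insert F: F < V → go left; F < K → go left; F < I → go left; F > C → go right; F < G → go left. Place as left child of G.
Insert B: B < V → go left; B < K → go left; B < I → go left; B < C → go left; B > A → go right. Place as right child of A.

Leaves: B, F, J, P, Z — 5 in total.

5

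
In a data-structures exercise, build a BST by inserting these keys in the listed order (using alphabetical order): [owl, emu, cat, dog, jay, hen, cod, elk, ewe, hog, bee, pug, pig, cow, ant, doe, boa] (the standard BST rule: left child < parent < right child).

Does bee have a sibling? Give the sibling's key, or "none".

owl: root
emu: left child of owl (depth 1)
cat: left child of emu (depth 2)
dog: right child of cat (depth 3)
jay: right child of emu (depth 2)
hen: left child of jay (depth 3)
cod: left child of dog (depth 4)
elk: right child of dog (depth 4)
ewe: left child of hen (depth 4)
hog: right child of hen (depth 4)
bee: left child of cat (depth 3)
pug: right child of owl (depth 1)
pig: left child of pug (depth 2)
cow: right child of cod (depth 5)
ant: left child of bee (depth 4)
doe: right child of cow (depth 6)
boa: right child of bee (depth 4)

bee's parent is cat; the other child of cat is dog.

dog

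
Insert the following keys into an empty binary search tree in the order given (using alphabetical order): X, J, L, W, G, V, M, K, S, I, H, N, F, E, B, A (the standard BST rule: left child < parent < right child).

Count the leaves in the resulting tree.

X: root
J: left child of X (depth 1)
L: right child of J (depth 2)
W: right child of L (depth 3)
G: left child of J (depth 2)
V: left child of W (depth 4)
M: left child of V (depth 5)
K: left child of L (depth 3)
S: right child of M (depth 6)
I: right child of G (depth 3)
H: left child of I (depth 4)
N: left child of S (depth 7)
F: left child of G (depth 3)
E: left child of F (depth 4)
B: left child of E (depth 5)
A: left child of B (depth 6)

Leaves: A, H, K, N — 4 in total.

4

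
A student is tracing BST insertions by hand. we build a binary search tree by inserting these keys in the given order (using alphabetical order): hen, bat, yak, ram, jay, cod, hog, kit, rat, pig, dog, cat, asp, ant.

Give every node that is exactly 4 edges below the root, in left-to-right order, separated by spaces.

Insert hen: tree is empty, so hen becomes the root.
Insert bat: bat < hen → go left. Place as left child of hen.
Insert yak: yak > hen → go right. Place as right child of hen.
Insert ram: ram > hen → go right; ram < yak → go left. Place as left child of yak.
Insert jay: jay > hen → go right; jay < yak → go left; jay < ram → go left. Place as left child of ram.
Insert cod: cod < hen → go left; cod > bat → go right. Place as right child of bat.
Insert hog: hog > hen → go right; hog < yak → go left; hog < ram → go left; hog < jay → go left. Place as left child of jay.
Insert kit: kit > hen → go right; kit < yak → go left; kit < ram → go left; kit > jay → go right. Place as right child of jay.
Insert rat: rat > hen → go right; rat < yak → go left; rat > ram → go right. Place as right child of ram.
Insert pig: pig > hen → go right; pig < yak → go left; pig < ram → go left; pig > jay → go right; pig > kit → go right. Place as right child of kit.
Insert dog: dog < hen → go left; dog > bat → go right; dog > cod → go right. Place as right child of cod.
Insert cat: cat < hen → go left; cat > bat → go right; cat < cod → go left. Place as left child of cod.
Insert asp: asp < hen → go left; asp < bat → go left. Place as left child of bat.
Insert ant: ant < hen → go left; ant < bat → go left; ant < asp → go left. Place as left child of asp.

hog kit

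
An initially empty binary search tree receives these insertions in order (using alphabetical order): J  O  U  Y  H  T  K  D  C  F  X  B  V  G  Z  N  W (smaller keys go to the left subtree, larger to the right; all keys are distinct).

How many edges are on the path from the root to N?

Insert J: tree is empty, so J becomes the root.
Insert O: O > J → go right. Place as right child of J.
Insert U: U > J → go right; U > O → go right. Place as right child of O.
Insert Y: Y > J → go right; Y > O → go right; Y > U → go right. Place as right child of U.
Insert H: H < J → go left. Place as left child of J.
Insert T: T > J → go right; T > O → go right; T < U → go left. Place as left child of U.
Insert K: K > J → go right; K < O → go left. Place as left child of O.
Insert D: D < J → go left; D < H → go left. Place as left child of H.
Insert C: C < J → go left; C < H → go left; C < D → go left. Place as left child of D.
Insert F: F < J → go left; F < H → go left; F > D → go right. Place as right child of D.
Insert X: X > J → go right; X > O → go right; X > U → go right; X < Y → go left. Place as left child of Y.
Insert B: B < J → go left; B < H → go left; B < D → go left; B < C → go left. Place as left child of C.
Insert V: V > J → go right; V > O → go right; V > U → go right; V < Y → go left; V < X → go left. Place as left child of X.
Insert G: G < J → go left; G < H → go left; G > D → go right; G > F → go right. Place as right child of F.
Insert Z: Z > J → go right; Z > O → go right; Z > U → go right; Z > Y → go right. Place as right child of Y.
Insert N: N > J → go right; N < O → go left; N > K → go right. Place as right child of K.
Insert W: W > J → go right; W > O → go right; W > U → go right; W < Y → go left; W < X → go left; W > V → go right. Place as right child of V.

Path to N: J → O → K → N, which is 3 edges.

3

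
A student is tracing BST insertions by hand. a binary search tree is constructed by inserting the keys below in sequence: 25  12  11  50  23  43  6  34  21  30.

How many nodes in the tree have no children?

3

Resulting structure (node: left, right):
  25: L=12, R=50
  12: L=11, R=23
  11: L=6, R=–
  50: L=43, R=–
  23: L=21, R=–
  43: L=34, R=–
  6: L=–, R=–
  34: L=30, R=–
  21: L=–, R=–
  30: L=–, R=–

Leaves: 6, 21, 30 — 3 in total.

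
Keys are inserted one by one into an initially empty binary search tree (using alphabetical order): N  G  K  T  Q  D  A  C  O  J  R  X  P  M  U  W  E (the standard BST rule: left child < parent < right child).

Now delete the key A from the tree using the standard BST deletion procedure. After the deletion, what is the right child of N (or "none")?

Insert N: tree is empty, so N becomes the root.
Insert G: G < N → go left. Place as left child of N.
Insert K: K < N → go left; K > G → go right. Place as right child of G.
Insert T: T > N → go right. Place as right child of N.
Insert Q: Q > N → go right; Q < T → go left. Place as left child of T.
Insert D: D < N → go left; D < G → go left. Place as left child of G.
Insert A: A < N → go left; A < G → go left; A < D → go left. Place as left child of D.
Insert C: C < N → go left; C < G → go left; C < D → go left; C > A → go right. Place as right child of A.
Insert O: O > N → go right; O < T → go left; O < Q → go left. Place as left child of Q.
Insert J: J < N → go left; J > G → go right; J < K → go left. Place as left child of K.
Insert R: R > N → go right; R < T → go left; R > Q → go right. Place as right child of Q.
Insert X: X > N → go right; X > T → go right. Place as right child of T.
Insert P: P > N → go right; P < T → go left; P < Q → go left; P > O → go right. Place as right child of O.
Insert M: M < N → go left; M > G → go right; M > K → go right. Place as right child of K.
Insert U: U > N → go right; U > T → go right; U < X → go left. Place as left child of X.
Insert W: W > N → go right; W > T → go right; W < X → go left; W > U → go right. Place as right child of U.
Insert E: E < N → go left; E < G → go left; E > D → go right. Place as right child of D.

Delete A (at most one child — splice it out).
After deletion, N's right child: T.

T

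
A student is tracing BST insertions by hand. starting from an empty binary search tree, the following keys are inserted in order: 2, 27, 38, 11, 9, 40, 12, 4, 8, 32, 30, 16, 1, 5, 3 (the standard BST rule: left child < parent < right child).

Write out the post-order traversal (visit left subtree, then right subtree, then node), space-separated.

1 3 5 8 4 9 16 12 11 30 32 40 38 27 2

Resulting structure (node: left, right):
  2: L=1, R=27
  27: L=11, R=38
  38: L=32, R=40
  11: L=9, R=12
  9: L=4, R=–
  40: L=–, R=–
  12: L=–, R=16
  4: L=3, R=8
  8: L=5, R=–
  32: L=30, R=–
  30: L=–, R=–
  16: L=–, R=–
  1: L=–, R=–
  5: L=–, R=–
  3: L=–, R=–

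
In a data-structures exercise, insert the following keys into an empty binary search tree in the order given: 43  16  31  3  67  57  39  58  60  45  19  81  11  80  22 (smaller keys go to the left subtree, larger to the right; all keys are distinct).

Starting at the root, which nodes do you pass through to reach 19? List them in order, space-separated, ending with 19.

43 16 31 19

Resulting structure (node: left, right):
  43: L=16, R=67
  16: L=3, R=31
  31: L=19, R=39
  3: L=–, R=11
  67: L=57, R=81
  57: L=45, R=58
  39: L=–, R=–
  58: L=–, R=60
  60: L=–, R=–
  45: L=–, R=–
  19: L=–, R=22
  81: L=80, R=–
  11: L=–, R=–
  80: L=–, R=–
  22: L=–, R=–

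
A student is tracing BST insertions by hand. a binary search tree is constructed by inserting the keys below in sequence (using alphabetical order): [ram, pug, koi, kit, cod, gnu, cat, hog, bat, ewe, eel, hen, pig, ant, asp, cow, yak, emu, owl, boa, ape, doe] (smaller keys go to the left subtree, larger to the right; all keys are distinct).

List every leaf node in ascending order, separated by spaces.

ram: root
pug: left child of ram (depth 1)
koi: left child of pug (depth 2)
kit: left child of koi (depth 3)
cod: left child of kit (depth 4)
gnu: right child of cod (depth 5)
cat: left child of cod (depth 5)
hog: right child of gnu (depth 6)
bat: left child of cat (depth 6)
ewe: left child of gnu (depth 6)
eel: left child of ewe (depth 7)
hen: left child of hog (depth 7)
pig: right child of koi (depth 3)
ant: left child of bat (depth 7)
asp: right child of ant (depth 8)
cow: left child of eel (depth 8)
yak: right child of ram (depth 1)
emu: right child of eel (depth 8)
owl: left child of pig (depth 4)
boa: right child of bat (depth 7)
ape: left child of asp (depth 9)
doe: right child of cow (depth 9)

ape boa doe emu hen owl yak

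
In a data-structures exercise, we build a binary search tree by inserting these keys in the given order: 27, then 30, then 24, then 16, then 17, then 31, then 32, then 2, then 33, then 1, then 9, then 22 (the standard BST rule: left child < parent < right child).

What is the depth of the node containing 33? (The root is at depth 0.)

27: root
30: right child of 27 (depth 1)
24: left child of 27 (depth 1)
16: left child of 24 (depth 2)
17: right child of 16 (depth 3)
31: right child of 30 (depth 2)
32: right child of 31 (depth 3)
2: left child of 16 (depth 3)
33: right child of 32 (depth 4)
1: left child of 2 (depth 4)
9: right child of 2 (depth 4)
22: right child of 17 (depth 4)

Path to 33: 27 → 30 → 31 → 32 → 33, which is 4 edges.

4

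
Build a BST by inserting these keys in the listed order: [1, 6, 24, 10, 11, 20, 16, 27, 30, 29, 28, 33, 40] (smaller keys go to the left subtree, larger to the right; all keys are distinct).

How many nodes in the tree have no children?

1: root
6: right child of 1 (depth 1)
24: right child of 6 (depth 2)
10: left child of 24 (depth 3)
11: right child of 10 (depth 4)
20: right child of 11 (depth 5)
16: left child of 20 (depth 6)
27: right child of 24 (depth 3)
30: right child of 27 (depth 4)
29: left child of 30 (depth 5)
28: left child of 29 (depth 6)
33: right child of 30 (depth 5)
40: right child of 33 (depth 6)

Leaves: 16, 28, 40 — 3 in total.

3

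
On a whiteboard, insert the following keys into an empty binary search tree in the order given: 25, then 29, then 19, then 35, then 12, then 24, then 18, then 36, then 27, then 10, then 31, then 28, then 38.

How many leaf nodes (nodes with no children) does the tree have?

25: root
29: right child of 25 (depth 1)
19: left child of 25 (depth 1)
35: right child of 29 (depth 2)
12: left child of 19 (depth 2)
24: right child of 19 (depth 2)
18: right child of 12 (depth 3)
36: right child of 35 (depth 3)
27: left child of 29 (depth 2)
10: left child of 12 (depth 3)
31: left child of 35 (depth 3)
28: right child of 27 (depth 3)
38: right child of 36 (depth 4)

Leaves: 10, 18, 24, 28, 31, 38 — 6 in total.

6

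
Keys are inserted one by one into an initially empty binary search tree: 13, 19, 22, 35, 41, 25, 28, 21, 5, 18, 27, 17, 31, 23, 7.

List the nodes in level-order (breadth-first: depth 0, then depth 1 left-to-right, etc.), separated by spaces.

13: root
19: right child of 13 (depth 1)
22: right child of 19 (depth 2)
35: right child of 22 (depth 3)
41: right child of 35 (depth 4)
25: left child of 35 (depth 4)
28: right child of 25 (depth 5)
21: left child of 22 (depth 3)
5: left child of 13 (depth 1)
18: left child of 19 (depth 2)
27: left child of 28 (depth 6)
17: left child of 18 (depth 3)
31: right child of 28 (depth 6)
23: left child of 25 (depth 5)
7: right child of 5 (depth 2)

13 5 19 7 18 22 17 21 35 25 41 23 28 27 31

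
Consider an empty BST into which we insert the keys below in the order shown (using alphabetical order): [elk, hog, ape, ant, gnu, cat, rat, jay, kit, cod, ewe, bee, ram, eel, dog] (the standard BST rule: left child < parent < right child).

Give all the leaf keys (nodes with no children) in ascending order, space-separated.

elk: root
hog: right child of elk (depth 1)
ape: left child of elk (depth 1)
ant: left child of ape (depth 2)
gnu: left child of hog (depth 2)
cat: right child of ape (depth 2)
rat: right child of hog (depth 2)
jay: left child of rat (depth 3)
kit: right child of jay (depth 4)
cod: right child of cat (depth 3)
ewe: left child of gnu (depth 3)
bee: left child of cat (depth 3)
ram: right child of kit (depth 5)
eel: right child of cod (depth 4)
dog: left child of eel (depth 5)

ant bee dog ewe ram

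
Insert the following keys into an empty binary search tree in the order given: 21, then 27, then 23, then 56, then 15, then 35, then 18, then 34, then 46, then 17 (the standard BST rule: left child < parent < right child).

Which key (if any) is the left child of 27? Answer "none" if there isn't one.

23

Insert 21: tree is empty, so 21 becomes the root.
Insert 27: 27 > 21 → go right. Place as right child of 21.
Insert 23: 23 > 21 → go right; 23 < 27 → go left. Place as left child of 27.
Insert 56: 56 > 21 → go right; 56 > 27 → go right. Place as right child of 27.
Insert 15: 15 < 21 → go left. Place as left child of 21.
Insert 35: 35 > 21 → go right; 35 > 27 → go right; 35 < 56 → go left. Place as left child of 56.
Insert 18: 18 < 21 → go left; 18 > 15 → go right. Place as right child of 15.
Insert 34: 34 > 21 → go right; 34 > 27 → go right; 34 < 56 → go left; 34 < 35 → go left. Place as left child of 35.
Insert 46: 46 > 21 → go right; 46 > 27 → go right; 46 < 56 → go left; 46 > 35 → go right. Place as right child of 35.
Insert 17: 17 < 21 → go left; 17 > 15 → go right; 17 < 18 → go left. Place as left child of 18.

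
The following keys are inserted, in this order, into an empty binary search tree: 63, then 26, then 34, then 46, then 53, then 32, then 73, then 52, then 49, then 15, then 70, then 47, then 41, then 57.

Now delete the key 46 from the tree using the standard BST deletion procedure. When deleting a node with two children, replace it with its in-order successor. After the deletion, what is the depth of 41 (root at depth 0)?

4

63: root
26: left child of 63 (depth 1)
34: right child of 26 (depth 2)
46: right child of 34 (depth 3)
53: right child of 46 (depth 4)
32: left child of 34 (depth 3)
73: right child of 63 (depth 1)
52: left child of 53 (depth 5)
49: left child of 52 (depth 6)
15: left child of 26 (depth 2)
70: left child of 73 (depth 2)
47: left child of 49 (depth 7)
41: left child of 46 (depth 4)
57: right child of 53 (depth 5)

Delete 46 (two children — replace with in-order successor).
After deletion, path to 41: 63 → 26 → 34 → 47 → 41.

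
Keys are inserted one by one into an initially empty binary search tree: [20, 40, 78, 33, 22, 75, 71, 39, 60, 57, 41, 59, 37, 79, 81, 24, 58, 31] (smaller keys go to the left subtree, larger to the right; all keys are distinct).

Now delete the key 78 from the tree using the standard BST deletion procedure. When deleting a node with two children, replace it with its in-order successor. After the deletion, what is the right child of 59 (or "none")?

Insert 20: tree is empty, so 20 becomes the root.
Insert 40: 40 > 20 → go right. Place as right child of 20.
Insert 78: 78 > 20 → go right; 78 > 40 → go right. Place as right child of 40.
Insert 33: 33 > 20 → go right; 33 < 40 → go left. Place as left child of 40.
Insert 22: 22 > 20 → go right; 22 < 40 → go left; 22 < 33 → go left. Place as left child of 33.
Insert 75: 75 > 20 → go right; 75 > 40 → go right; 75 < 78 → go left. Place as left child of 78.
Insert 71: 71 > 20 → go right; 71 > 40 → go right; 71 < 78 → go left; 71 < 75 → go left. Place as left child of 75.
Insert 39: 39 > 20 → go right; 39 < 40 → go left; 39 > 33 → go right. Place as right child of 33.
Insert 60: 60 > 20 → go right; 60 > 40 → go right; 60 < 78 → go left; 60 < 75 → go left; 60 < 71 → go left. Place as left child of 71.
Insert 57: 57 > 20 → go right; 57 > 40 → go right; 57 < 78 → go left; 57 < 75 → go left; 57 < 71 → go left; 57 < 60 → go left. Place as left child of 60.
Insert 41: 41 > 20 → go right; 41 > 40 → go right; 41 < 78 → go left; 41 < 75 → go left; 41 < 71 → go left; 41 < 60 → go left; 41 < 57 → go left. Place as left child of 57.
Insert 59: 59 > 20 → go right; 59 > 40 → go right; 59 < 78 → go left; 59 < 75 → go left; 59 < 71 → go left; 59 < 60 → go left; 59 > 57 → go right. Place as right child of 57.
Insert 37: 37 > 20 → go right; 37 < 40 → go left; 37 > 33 → go right; 37 < 39 → go left. Place as left child of 39.
Insert 79: 79 > 20 → go right; 79 > 40 → go right; 79 > 78 → go right. Place as right child of 78.
Insert 81: 81 > 20 → go right; 81 > 40 → go right; 81 > 78 → go right; 81 > 79 → go right. Place as right child of 79.
Insert 24: 24 > 20 → go right; 24 < 40 → go left; 24 < 33 → go left; 24 > 22 → go right. Place as right child of 22.
Insert 58: 58 > 20 → go right; 58 > 40 → go right; 58 < 78 → go left; 58 < 75 → go left; 58 < 71 → go left; 58 < 60 → go left; 58 > 57 → go right; 58 < 59 → go left. Place as left child of 59.
Insert 31: 31 > 20 → go right; 31 < 40 → go left; 31 < 33 → go left; 31 > 22 → go right; 31 > 24 → go right. Place as right child of 24.

Delete 78 (two children — replace with in-order successor).
After deletion, 59's right child: none.

none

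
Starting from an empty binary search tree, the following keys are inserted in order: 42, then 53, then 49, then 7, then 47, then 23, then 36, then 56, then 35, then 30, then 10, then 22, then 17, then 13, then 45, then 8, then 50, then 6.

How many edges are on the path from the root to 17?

42: root
53: right child of 42 (depth 1)
49: left child of 53 (depth 2)
7: left child of 42 (depth 1)
47: left child of 49 (depth 3)
23: right child of 7 (depth 2)
36: right child of 23 (depth 3)
56: right child of 53 (depth 2)
35: left child of 36 (depth 4)
30: left child of 35 (depth 5)
10: left child of 23 (depth 3)
22: right child of 10 (depth 4)
17: left child of 22 (depth 5)
13: left child of 17 (depth 6)
45: left child of 47 (depth 4)
8: left child of 10 (depth 4)
50: right child of 49 (depth 3)
6: left child of 7 (depth 2)

Path to 17: 42 → 7 → 23 → 10 → 22 → 17, which is 5 edges.

5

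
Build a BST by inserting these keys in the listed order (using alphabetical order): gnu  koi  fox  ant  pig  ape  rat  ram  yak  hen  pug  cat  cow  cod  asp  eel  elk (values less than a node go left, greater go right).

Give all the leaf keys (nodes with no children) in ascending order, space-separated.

gnu: root
koi: right child of gnu (depth 1)
fox: left child of gnu (depth 1)
ant: left child of fox (depth 2)
pig: right child of koi (depth 2)
ape: right child of ant (depth 3)
rat: right child of pig (depth 3)
ram: left child of rat (depth 4)
yak: right child of rat (depth 4)
hen: left child of koi (depth 2)
pug: left child of ram (depth 5)
cat: right child of ape (depth 4)
cow: right child of cat (depth 5)
cod: left child of cow (depth 6)
asp: left child of cat (depth 5)
eel: right child of cow (depth 6)
elk: right child of eel (depth 7)

asp cod elk hen pug yak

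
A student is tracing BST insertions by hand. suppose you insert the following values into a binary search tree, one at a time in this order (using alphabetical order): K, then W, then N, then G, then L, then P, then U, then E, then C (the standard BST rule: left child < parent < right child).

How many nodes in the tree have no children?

3

K: root
W: right child of K (depth 1)
N: left child of W (depth 2)
G: left child of K (depth 1)
L: left child of N (depth 3)
P: right child of N (depth 3)
U: right child of P (depth 4)
E: left child of G (depth 2)
C: left child of E (depth 3)

Leaves: C, L, U — 3 in total.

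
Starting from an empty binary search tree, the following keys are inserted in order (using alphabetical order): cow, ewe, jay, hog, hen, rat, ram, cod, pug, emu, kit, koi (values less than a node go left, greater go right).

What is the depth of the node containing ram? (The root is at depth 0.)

cow: root
ewe: right child of cow (depth 1)
jay: right child of ewe (depth 2)
hog: left child of jay (depth 3)
hen: left child of hog (depth 4)
rat: right child of jay (depth 3)
ram: left child of rat (depth 4)
cod: left child of cow (depth 1)
pug: left child of ram (depth 5)
emu: left child of ewe (depth 2)
kit: left child of pug (depth 6)
koi: right child of kit (depth 7)

Path to ram: cow → ewe → jay → rat → ram, which is 4 edges.

4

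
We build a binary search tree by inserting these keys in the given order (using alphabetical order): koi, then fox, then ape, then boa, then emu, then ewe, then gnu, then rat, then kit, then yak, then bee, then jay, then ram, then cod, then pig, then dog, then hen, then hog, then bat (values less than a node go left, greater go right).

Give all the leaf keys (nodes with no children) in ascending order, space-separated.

bat dog ewe hog pig yak

koi: root
fox: left child of koi (depth 1)
ape: left child of fox (depth 2)
boa: right child of ape (depth 3)
emu: right child of boa (depth 4)
ewe: right child of emu (depth 5)
gnu: right child of fox (depth 2)
rat: right child of koi (depth 1)
kit: right child of gnu (depth 3)
yak: right child of rat (depth 2)
bee: left child of boa (depth 4)
jay: left child of kit (depth 4)
ram: left child of rat (depth 2)
cod: left child of emu (depth 5)
pig: left child of ram (depth 3)
dog: right child of cod (depth 6)
hen: left child of jay (depth 5)
hog: right child of hen (depth 6)
bat: left child of bee (depth 5)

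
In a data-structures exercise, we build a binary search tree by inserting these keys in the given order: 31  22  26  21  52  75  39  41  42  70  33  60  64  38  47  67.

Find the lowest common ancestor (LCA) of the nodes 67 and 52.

52

Insert 31: tree is empty, so 31 becomes the root.
Insert 22: 22 < 31 → go left. Place as left child of 31.
Insert 26: 26 < 31 → go left; 26 > 22 → go right. Place as right child of 22.
Insert 21: 21 < 31 → go left; 21 < 22 → go left. Place as left child of 22.
Insert 52: 52 > 31 → go right. Place as right child of 31.
Insert 75: 75 > 31 → go right; 75 > 52 → go right. Place as right child of 52.
Insert 39: 39 > 31 → go right; 39 < 52 → go left. Place as left child of 52.
Insert 41: 41 > 31 → go right; 41 < 52 → go left; 41 > 39 → go right. Place as right child of 39.
Insert 42: 42 > 31 → go right; 42 < 52 → go left; 42 > 39 → go right; 42 > 41 → go right. Place as right child of 41.
Insert 70: 70 > 31 → go right; 70 > 52 → go right; 70 < 75 → go left. Place as left child of 75.
Insert 33: 33 > 31 → go right; 33 < 52 → go left; 33 < 39 → go left. Place as left child of 39.
Insert 60: 60 > 31 → go right; 60 > 52 → go right; 60 < 75 → go left; 60 < 70 → go left. Place as left child of 70.
Insert 64: 64 > 31 → go right; 64 > 52 → go right; 64 < 75 → go left; 64 < 70 → go left; 64 > 60 → go right. Place as right child of 60.
Insert 38: 38 > 31 → go right; 38 < 52 → go left; 38 < 39 → go left; 38 > 33 → go right. Place as right child of 33.
Insert 47: 47 > 31 → go right; 47 < 52 → go left; 47 > 39 → go right; 47 > 41 → go right; 47 > 42 → go right. Place as right child of 42.
Insert 67: 67 > 31 → go right; 67 > 52 → go right; 67 < 75 → go left; 67 < 70 → go left; 67 > 60 → go right; 67 > 64 → go right. Place as right child of 64.

Path to 67: 31 → 52 → 75 → 70 → 60 → 64 → 67
Path to 52: 31 → 52
52 lies on both paths and is an ancestor of the other node.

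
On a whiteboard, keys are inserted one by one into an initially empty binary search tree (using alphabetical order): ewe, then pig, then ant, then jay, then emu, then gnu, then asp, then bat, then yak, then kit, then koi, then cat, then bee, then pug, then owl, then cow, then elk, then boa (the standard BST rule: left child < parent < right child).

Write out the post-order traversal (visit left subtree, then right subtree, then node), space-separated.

boa bee elk cow cat bat asp emu ant gnu owl koi kit jay pug yak pig ewe

ewe: root
pig: right child of ewe (depth 1)
ant: left child of ewe (depth 1)
jay: left child of pig (depth 2)
emu: right child of ant (depth 2)
gnu: left child of jay (depth 3)
asp: left child of emu (depth 3)
bat: right child of asp (depth 4)
yak: right child of pig (depth 2)
kit: right child of jay (depth 3)
koi: right child of kit (depth 4)
cat: right child of bat (depth 5)
bee: left child of cat (depth 6)
pug: left child of yak (depth 3)
owl: right child of koi (depth 5)
cow: right child of cat (depth 6)
elk: right child of cow (depth 7)
boa: right child of bee (depth 7)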